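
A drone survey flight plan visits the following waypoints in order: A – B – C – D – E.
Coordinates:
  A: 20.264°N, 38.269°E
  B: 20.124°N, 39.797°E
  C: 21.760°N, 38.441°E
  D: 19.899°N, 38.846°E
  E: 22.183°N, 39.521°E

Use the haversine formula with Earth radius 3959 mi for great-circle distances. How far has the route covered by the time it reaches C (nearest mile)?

243 mi

Leg distances:
A→B: 99.6 mi  (cumulative 99.6 mi)
B→C: 143.0 mi  (cumulative 242.5 mi)
Cumulative distance at C ≈ 243 mi.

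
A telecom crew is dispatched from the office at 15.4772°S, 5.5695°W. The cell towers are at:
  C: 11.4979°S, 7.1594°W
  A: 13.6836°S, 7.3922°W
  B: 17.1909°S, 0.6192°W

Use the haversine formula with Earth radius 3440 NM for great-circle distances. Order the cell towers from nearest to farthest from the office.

A, C, B

Computing each great-circle distance from 15.4772°S, 5.5695°W:
A 13.6836°S, 7.3922°W: 151.0 NM
C 11.4979°S, 7.1594°W: 256.3 NM
B 17.1909°S, 0.6192°W: 303.2 NM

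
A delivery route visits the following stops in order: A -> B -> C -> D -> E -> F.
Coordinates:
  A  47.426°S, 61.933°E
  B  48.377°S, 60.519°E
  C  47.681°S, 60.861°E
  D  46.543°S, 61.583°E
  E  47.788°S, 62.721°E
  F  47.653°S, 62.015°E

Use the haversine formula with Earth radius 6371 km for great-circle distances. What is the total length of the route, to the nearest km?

586 km

Leg distances:
A→B: 149.3 km  (cumulative 149.3 km)
B→C: 81.5 km  (cumulative 230.8 km)
C→D: 137.8 km  (cumulative 368.6 km)
D→E: 163.0 km  (cumulative 531.6 km)
E→F: 54.9 km  (cumulative 586.5 km)
Total route length ≈ 586 km.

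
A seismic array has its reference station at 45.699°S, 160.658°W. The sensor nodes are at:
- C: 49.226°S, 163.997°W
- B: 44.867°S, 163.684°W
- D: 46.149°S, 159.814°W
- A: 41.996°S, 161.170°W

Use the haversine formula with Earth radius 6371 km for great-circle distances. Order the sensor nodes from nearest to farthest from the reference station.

Computing each great-circle distance from 45.699°S, 160.658°W:
D 46.149°S, 159.814°W: 82.3 km
B 44.867°S, 163.684°W: 254.2 km
A 41.996°S, 161.170°W: 413.8 km
C 49.226°S, 163.997°W: 465.5 km

D, B, A, C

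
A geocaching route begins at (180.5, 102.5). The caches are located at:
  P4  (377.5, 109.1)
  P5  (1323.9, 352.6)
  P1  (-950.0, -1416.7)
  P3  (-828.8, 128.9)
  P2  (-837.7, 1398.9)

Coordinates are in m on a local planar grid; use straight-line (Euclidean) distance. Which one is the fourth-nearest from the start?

Distance to each, sorted:
P4: 197.1 m
P3: 1009.6 m
P5: 1170.4 m
P2: 1648.4 m
P1: 1893.7 m
The fourth-nearest is P2 at 1648.4 m.

P2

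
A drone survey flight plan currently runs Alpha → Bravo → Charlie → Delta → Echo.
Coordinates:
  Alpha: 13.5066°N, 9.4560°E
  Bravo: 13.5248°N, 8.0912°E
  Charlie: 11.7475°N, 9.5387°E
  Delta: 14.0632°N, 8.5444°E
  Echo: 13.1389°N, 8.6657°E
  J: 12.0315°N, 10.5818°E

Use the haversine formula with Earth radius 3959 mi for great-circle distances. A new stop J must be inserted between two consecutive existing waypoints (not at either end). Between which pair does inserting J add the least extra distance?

Added distance for inserting J between each consecutive pair:
Alpha–Bravo: 232.4 mi
Bravo–Charlie: 113.4 mi
Charlie–Delta: 96.0 mi
Delta–Echo: 282.0 mi
Smallest added distance is 96.0 mi, inserting between Charlie and Delta.

between Charlie and Delta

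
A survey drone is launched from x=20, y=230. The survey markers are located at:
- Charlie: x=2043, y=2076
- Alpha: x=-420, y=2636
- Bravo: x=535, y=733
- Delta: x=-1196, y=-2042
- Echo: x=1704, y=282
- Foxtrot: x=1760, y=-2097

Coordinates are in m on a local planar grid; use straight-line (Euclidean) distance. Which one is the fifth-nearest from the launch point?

Charlie

Distances from the launch point (x=20, y=230):
Bravo: 719.9 m
Echo: 1684.8 m
Alpha: 2445.9 m
Delta: 2576.9 m
Charlie: 2738.7 m
Foxtrot: 2905.6 m
The fifth-nearest is Charlie at 2738.7 m.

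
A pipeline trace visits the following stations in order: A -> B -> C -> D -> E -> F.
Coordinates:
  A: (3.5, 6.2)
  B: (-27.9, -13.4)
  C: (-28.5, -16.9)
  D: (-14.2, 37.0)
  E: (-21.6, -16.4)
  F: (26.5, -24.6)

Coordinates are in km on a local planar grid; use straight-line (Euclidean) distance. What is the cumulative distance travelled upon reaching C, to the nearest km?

Leg distances:
A→B: 37.0 km  (cumulative 37.0 km)
B→C: 3.6 km  (cumulative 40.6 km)
Cumulative distance at C ≈ 41 km.

41 km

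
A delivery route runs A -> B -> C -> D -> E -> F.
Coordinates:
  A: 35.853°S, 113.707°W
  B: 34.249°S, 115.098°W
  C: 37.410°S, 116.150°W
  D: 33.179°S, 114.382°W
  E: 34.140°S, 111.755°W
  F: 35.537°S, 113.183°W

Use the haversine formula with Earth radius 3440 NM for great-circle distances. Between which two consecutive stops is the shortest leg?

E–F

Leg distances:
A→B: 118.1 NM
B→C: 196.6 NM
C→D: 268.4 NM
D→E: 143.4 NM
E→F: 109.5 NM
The shortest leg is E–F at 109.5 NM.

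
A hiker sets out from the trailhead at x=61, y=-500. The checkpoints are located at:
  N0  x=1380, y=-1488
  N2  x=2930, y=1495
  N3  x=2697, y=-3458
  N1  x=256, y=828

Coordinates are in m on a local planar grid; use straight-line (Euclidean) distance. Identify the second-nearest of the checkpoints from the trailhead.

N0

Distance to each, sorted:
N1: 1342.2 m
N0: 1648.0 m
N2: 3494.5 m
N3: 3962.1 m
The second-nearest is N0 at 1648.0 m.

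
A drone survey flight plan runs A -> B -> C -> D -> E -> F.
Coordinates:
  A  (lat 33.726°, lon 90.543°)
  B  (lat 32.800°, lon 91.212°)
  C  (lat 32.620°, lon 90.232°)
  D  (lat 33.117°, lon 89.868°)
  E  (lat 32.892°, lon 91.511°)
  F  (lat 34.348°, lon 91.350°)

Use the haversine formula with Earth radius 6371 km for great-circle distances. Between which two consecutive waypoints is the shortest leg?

Leg distances:
A→B: 120.3 km
B→C: 93.8 km
C→D: 64.9 km
D→E: 155.2 km
E→F: 162.6 km
The shortest leg is C–D at 64.9 km.

C–D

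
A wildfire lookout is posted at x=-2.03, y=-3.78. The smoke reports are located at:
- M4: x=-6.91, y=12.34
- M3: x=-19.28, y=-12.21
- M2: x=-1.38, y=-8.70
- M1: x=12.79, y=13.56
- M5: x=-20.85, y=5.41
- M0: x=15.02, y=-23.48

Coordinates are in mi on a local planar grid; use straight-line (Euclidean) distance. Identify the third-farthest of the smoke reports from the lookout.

Distance to each, sorted:
M0: 26.1 mi
M1: 22.8 mi
M5: 20.9 mi
M3: 19.2 mi
M4: 16.8 mi
M2: 5.0 mi
The third-farthest is M5 at 20.9 mi.

M5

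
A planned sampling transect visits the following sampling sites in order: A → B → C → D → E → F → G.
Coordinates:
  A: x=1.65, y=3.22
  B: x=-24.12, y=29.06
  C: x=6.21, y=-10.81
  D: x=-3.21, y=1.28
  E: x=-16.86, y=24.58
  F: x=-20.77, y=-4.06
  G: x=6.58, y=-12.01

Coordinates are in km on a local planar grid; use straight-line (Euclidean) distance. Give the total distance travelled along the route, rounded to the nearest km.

186 km

Leg distances:
A→B: 36.5 km  (cumulative 36.5 km)
B→C: 50.1 km  (cumulative 86.6 km)
C→D: 15.3 km  (cumulative 101.9 km)
D→E: 27.0 km  (cumulative 128.9 km)
E→F: 28.9 km  (cumulative 157.8 km)
F→G: 28.5 km  (cumulative 186.3 km)
Total route length ≈ 186 km.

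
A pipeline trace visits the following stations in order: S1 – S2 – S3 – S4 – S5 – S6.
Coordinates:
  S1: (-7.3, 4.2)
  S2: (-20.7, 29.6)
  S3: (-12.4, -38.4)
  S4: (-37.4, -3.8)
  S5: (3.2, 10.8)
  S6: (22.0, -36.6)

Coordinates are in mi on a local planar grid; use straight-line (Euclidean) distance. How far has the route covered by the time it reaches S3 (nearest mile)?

97 mi

Leg distances:
S1→S2: 28.7 mi  (cumulative 28.7 mi)
S2→S3: 68.5 mi  (cumulative 97.2 mi)
Cumulative distance at S3 ≈ 97 mi.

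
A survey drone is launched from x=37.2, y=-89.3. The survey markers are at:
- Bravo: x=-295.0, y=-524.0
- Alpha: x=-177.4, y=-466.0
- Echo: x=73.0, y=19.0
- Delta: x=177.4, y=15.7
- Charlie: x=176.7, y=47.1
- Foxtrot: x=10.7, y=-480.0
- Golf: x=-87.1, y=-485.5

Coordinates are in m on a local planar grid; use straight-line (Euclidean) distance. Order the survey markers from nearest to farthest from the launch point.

Distance from the launch point at x=37.2, y=-89.3 to each:
Echo x=73.0, y=19.0: 114.1 m
Delta x=177.4, y=15.7: 175.2 m
Charlie x=176.7, y=47.1: 195.1 m
Foxtrot x=10.7, y=-480.0: 391.6 m
Golf x=-87.1, y=-485.5: 415.2 m
Alpha x=-177.4, y=-466.0: 433.5 m
Bravo x=-295.0, y=-524.0: 547.1 m

Echo, Delta, Charlie, Foxtrot, Golf, Alpha, Bravo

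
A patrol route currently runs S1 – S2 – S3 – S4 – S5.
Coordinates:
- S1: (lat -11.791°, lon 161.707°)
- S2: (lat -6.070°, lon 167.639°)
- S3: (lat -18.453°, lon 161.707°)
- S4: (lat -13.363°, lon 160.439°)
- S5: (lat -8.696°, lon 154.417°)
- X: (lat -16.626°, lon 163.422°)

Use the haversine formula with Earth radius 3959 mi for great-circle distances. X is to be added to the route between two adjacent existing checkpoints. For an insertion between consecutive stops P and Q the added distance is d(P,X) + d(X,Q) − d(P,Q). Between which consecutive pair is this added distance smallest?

Added distance for inserting X between each consecutive pair:
S1–S2: 570.7 mi
S2–S3: 8.2 mi
S3–S4: 108.5 mi
S4–S5: 597.9 mi
Smallest added distance is 8.2 mi, inserting between S2 and S3.

between S2 and S3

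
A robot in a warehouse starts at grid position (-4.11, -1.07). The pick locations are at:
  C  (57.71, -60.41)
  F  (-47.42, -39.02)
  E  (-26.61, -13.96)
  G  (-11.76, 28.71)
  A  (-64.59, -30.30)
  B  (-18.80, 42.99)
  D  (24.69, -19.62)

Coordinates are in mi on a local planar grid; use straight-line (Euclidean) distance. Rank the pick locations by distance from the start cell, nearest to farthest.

E, G, D, B, F, A, C

Distances from the start cell:
E (-26.61, -13.96): 25.9 mi
G (-11.76, 28.71): 30.7 mi
D (24.69, -19.62): 34.3 mi
B (-18.80, 42.99): 46.4 mi
F (-47.42, -39.02): 57.6 mi
A (-64.59, -30.30): 67.2 mi
C (57.71, -60.41): 85.7 mi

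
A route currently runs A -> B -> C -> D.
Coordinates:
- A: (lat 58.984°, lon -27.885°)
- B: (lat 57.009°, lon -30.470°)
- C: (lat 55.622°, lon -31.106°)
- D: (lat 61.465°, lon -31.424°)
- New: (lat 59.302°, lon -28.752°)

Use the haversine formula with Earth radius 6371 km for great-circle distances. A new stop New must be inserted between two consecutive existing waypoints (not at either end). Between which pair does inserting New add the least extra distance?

Added distance for inserting New between each consecutive pair:
A–B: 67.7 km
B–C: 547.7 km
C–D: 64.4 km
Smallest added distance is 64.4 km, inserting between C and D.

between C and D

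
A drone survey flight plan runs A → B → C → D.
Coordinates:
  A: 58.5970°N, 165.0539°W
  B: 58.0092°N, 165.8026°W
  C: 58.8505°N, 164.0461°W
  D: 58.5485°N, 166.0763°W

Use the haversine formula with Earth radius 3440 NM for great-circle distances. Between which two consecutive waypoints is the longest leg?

B–C

Leg distances:
A→B: 42.5 NM
B→C: 74.8 NM
C→D: 65.9 NM
The longest leg is B–C at 74.8 NM.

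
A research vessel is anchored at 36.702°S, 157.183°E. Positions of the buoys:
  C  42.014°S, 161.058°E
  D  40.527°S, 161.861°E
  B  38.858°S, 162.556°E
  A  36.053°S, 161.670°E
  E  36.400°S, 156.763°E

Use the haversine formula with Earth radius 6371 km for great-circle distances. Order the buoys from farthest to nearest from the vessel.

C, D, B, A, E

Distance from the vessel at 36.702°S, 157.183°E to each:
C 42.014°S, 161.058°E: 678.0 km
D 40.527°S, 161.861°E: 588.1 km
B 38.858°S, 162.556°E: 529.4 km
A 36.053°S, 161.670°E: 408.1 km
E 36.400°S, 156.763°E: 50.4 km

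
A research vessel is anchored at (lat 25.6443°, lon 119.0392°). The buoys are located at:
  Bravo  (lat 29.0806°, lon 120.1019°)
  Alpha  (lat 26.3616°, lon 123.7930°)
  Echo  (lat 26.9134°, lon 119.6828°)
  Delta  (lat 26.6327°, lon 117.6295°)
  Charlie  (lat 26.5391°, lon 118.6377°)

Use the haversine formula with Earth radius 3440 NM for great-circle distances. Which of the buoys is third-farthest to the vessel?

Delta

Distance to each, sorted:
Alpha: 260.1 NM
Bravo: 213.9 NM
Delta: 96.4 NM
Echo: 83.7 NM
Charlie: 57.9 NM
The third-farthest is Delta at 96.4 NM.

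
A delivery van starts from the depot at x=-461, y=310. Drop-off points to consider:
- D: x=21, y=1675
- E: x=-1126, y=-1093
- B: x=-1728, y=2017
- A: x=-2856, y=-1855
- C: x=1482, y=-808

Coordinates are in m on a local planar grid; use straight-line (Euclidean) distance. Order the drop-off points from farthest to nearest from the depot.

Distance from the depot at x=-461, y=310 to each:
A x=-2856, y=-1855: 3228.5 m
C x=1482, y=-808: 2241.7 m
B x=-1728, y=2017: 2125.8 m
E x=-1126, y=-1093: 1552.6 m
D x=21, y=1675: 1447.6 m

A, C, B, E, D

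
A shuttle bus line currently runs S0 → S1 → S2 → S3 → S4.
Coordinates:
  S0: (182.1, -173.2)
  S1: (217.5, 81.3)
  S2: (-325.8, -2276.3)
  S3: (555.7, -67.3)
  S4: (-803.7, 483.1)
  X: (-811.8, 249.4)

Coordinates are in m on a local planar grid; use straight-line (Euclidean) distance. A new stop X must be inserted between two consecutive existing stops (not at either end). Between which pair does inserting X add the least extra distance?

between S3 and S4

Added distance for inserting X between each consecutive pair:
S0–S1: 1866.0 m
S1–S2: 1195.6 m
S2–S3: 1597.3 m
S3–S4: 170.9 m
Smallest added distance is 170.9 m, inserting between S3 and S4.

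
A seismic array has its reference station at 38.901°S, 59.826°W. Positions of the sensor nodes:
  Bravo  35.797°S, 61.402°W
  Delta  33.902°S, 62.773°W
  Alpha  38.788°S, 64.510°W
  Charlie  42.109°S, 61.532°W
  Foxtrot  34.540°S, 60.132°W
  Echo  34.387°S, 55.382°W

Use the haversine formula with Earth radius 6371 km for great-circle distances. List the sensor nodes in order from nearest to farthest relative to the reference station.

Bravo, Charlie, Alpha, Foxtrot, Delta, Echo

Distances from the reference station:
Bravo 35.797°S, 61.402°W: 372.2 km
Charlie 42.109°S, 61.532°W: 384.7 km
Alpha 38.788°S, 64.510°W: 405.8 km
Foxtrot 34.540°S, 60.132°W: 485.7 km
Delta 33.902°S, 62.773°W: 615.2 km
Echo 34.387°S, 55.382°W: 639.4 km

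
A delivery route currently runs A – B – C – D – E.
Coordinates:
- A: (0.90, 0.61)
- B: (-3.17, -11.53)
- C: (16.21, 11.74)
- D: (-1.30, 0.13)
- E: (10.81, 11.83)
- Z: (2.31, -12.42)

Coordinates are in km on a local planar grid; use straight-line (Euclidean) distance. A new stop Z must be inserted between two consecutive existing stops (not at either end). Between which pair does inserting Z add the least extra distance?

Added distance for inserting Z between each consecutive pair:
A–B: 5.9 km
B–C: 3.1 km
C–D: 19.9 km
D–E: 21.9 km
Smallest added distance is 3.1 km, inserting between B and C.

between B and C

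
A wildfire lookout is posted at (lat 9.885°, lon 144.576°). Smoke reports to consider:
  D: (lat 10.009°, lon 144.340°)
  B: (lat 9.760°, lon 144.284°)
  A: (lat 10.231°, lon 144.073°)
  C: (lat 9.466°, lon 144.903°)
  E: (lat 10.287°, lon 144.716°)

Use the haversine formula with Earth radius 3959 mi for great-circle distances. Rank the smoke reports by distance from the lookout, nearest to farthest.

D, B, E, C, A

Distance from the lookout at (lat 9.885°, lon 144.576°) to each:
D (lat 10.009°, lon 144.340°): 18.2 mi
B (lat 9.760°, lon 144.284°): 21.7 mi
E (lat 10.287°, lon 144.716°): 29.4 mi
C (lat 9.466°, lon 144.903°): 36.5 mi
A (lat 10.231°, lon 144.073°): 41.7 mi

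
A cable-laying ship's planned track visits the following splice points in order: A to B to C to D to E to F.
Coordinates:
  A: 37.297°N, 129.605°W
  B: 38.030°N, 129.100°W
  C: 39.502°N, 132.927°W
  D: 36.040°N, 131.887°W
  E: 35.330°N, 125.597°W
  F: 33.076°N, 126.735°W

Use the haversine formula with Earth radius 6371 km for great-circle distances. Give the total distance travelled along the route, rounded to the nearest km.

1703 km

Leg distances:
A→B: 92.8 km  (cumulative 92.8 km)
B→C: 369.9 km  (cumulative 462.8 km)
C→D: 395.7 km  (cumulative 858.4 km)
D→E: 573.4 km  (cumulative 1431.9 km)
E→F: 271.6 km  (cumulative 1703.5 km)
Total route length ≈ 1703 km.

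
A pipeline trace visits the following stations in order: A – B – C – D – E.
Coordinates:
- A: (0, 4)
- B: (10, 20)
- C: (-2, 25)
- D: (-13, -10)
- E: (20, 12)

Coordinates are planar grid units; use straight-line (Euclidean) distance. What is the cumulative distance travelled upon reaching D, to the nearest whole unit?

69

Leg distances:
A→B: 18.9  (cumulative 18.9)
B→C: 13.0  (cumulative 31.9)
C→D: 36.7  (cumulative 68.6)
Cumulative distance at D ≈ 69.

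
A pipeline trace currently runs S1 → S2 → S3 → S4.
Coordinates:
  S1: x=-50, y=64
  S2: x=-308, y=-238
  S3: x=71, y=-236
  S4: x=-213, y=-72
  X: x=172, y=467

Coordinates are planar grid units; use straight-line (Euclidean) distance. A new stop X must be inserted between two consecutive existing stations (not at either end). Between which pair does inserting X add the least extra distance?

between S1 and S2

Added distance for inserting X between each consecutive pair:
S1–S2: 915.8
S2–S3: 1184.1
S3–S4: 1044.6
Smallest added distance is 915.8, inserting between S1 and S2.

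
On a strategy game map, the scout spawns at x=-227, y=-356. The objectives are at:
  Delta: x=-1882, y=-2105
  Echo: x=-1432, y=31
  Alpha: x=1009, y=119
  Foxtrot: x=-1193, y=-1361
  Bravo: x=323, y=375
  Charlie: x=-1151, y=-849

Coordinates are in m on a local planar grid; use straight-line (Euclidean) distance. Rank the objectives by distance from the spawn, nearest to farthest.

Bravo, Charlie, Echo, Alpha, Foxtrot, Delta

Distance from the spawn at x=-227, y=-356 to each:
Bravo x=323, y=375: 914.8 m
Charlie x=-1151, y=-849: 1047.3 m
Echo x=-1432, y=31: 1265.6 m
Alpha x=1009, y=119: 1324.1 m
Foxtrot x=-1193, y=-1361: 1394.0 m
Delta x=-1882, y=-2105: 2407.9 m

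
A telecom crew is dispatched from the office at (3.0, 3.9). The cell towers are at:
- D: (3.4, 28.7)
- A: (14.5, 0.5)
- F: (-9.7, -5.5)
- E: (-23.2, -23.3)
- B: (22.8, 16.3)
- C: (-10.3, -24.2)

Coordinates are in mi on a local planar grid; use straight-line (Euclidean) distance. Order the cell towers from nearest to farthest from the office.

Computing each straight-line distance from (3.0, 3.9):
A (14.5, 0.5): 12.0 mi
F (-9.7, -5.5): 15.8 mi
B (22.8, 16.3): 23.4 mi
D (3.4, 28.7): 24.8 mi
C (-10.3, -24.2): 31.1 mi
E (-23.2, -23.3): 37.8 mi

A, F, B, D, C, E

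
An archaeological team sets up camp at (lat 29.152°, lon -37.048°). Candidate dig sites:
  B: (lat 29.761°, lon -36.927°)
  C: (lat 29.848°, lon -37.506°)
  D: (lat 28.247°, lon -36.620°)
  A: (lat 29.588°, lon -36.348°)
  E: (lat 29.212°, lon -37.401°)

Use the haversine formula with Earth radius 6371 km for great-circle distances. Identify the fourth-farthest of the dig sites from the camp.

B

Distance to each, sorted:
D: 108.9 km
C: 89.2 km
A: 83.4 km
B: 68.7 km
E: 34.9 km
The fourth-farthest is B at 68.7 km.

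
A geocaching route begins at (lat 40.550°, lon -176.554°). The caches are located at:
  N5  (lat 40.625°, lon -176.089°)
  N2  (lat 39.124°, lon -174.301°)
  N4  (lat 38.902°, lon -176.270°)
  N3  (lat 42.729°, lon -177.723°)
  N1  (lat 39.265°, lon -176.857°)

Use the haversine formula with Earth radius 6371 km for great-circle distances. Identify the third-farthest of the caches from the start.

N4

Distances from the start ((lat 40.550°, lon -176.554°)):
N3: 261.0 km
N2: 249.3 km
N4: 184.9 km
N1: 145.2 km
N5: 40.1 km
The third-farthest is N4 at 184.9 km.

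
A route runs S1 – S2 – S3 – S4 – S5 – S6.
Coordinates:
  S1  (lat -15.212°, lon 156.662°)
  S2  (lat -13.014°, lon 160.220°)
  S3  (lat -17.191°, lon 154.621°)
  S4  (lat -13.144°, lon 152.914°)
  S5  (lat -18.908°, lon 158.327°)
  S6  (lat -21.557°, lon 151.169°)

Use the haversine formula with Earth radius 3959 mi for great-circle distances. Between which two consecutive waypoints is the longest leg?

S4–S5

Leg distances:
S1→S2: 282.7 mi
S2→S3: 471.9 mi
S3→S4: 301.9 mi
S4→S5: 536.4 mi
S5→S6: 498.8 mi
The longest leg is S4–S5 at 536.4 mi.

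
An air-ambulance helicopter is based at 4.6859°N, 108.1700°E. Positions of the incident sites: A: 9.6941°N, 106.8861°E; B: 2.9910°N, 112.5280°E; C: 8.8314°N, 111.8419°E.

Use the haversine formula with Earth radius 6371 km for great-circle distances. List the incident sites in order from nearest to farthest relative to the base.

B, A, C

Computing each great-circle distance from 4.6859°N, 108.1700°E:
B 2.9910°N, 112.5280°E: 518.9 km
A 9.6941°N, 106.8861°E: 574.6 km
C 8.8314°N, 111.8419°E: 613.8 km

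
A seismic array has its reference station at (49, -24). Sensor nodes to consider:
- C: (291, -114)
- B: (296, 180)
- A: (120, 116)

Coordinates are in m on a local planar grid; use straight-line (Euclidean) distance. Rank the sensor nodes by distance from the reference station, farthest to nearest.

Computing each straight-line distance from (49, -24):
B (296, 180): 320.4 m
C (291, -114): 258.2 m
A (120, 116): 157.0 m

B, C, A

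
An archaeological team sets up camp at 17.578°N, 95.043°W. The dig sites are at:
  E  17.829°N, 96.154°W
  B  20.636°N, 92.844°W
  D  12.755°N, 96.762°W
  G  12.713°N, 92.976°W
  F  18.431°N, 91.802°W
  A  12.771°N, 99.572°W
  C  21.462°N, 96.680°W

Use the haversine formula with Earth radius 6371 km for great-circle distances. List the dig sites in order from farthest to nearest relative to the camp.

Distances from the camp:
A 12.771°N, 99.572°W: 722.3 km
G 12.713°N, 92.976°W: 584.7 km
D 12.755°N, 96.762°W: 567.1 km
C 21.462°N, 96.680°W: 464.7 km
B 20.636°N, 92.844°W: 411.1 km
F 18.431°N, 91.802°W: 355.6 km
E 17.829°N, 96.154°W: 121.0 km

A, G, D, C, B, F, E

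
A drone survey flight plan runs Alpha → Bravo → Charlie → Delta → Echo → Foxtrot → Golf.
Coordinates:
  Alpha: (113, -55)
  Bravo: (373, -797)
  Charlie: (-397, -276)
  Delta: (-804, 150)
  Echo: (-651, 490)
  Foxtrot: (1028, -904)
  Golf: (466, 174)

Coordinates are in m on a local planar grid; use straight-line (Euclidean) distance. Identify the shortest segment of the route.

Leg distances:
Alpha→Bravo: 786.2 m
Bravo→Charlie: 929.7 m
Charlie→Delta: 589.2 m
Delta→Echo: 372.8 m
Echo→Foxtrot: 2182.3 m
Foxtrot→Golf: 1215.7 m
The shortest leg is Delta–Echo at 372.8 m.

Delta–Echo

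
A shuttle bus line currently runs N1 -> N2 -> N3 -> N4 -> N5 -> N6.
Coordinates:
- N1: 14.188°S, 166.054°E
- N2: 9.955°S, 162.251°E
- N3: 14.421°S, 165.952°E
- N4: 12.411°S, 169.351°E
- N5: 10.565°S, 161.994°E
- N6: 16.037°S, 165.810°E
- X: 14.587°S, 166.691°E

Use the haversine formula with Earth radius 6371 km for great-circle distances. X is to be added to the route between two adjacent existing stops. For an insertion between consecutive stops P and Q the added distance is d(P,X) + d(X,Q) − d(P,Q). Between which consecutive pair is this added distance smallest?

Added distance for inserting X between each consecutive pair:
N1–N2: 160.8 km
N2–N3: 148.3 km
N3–N4: 27.3 km
N4–N5: 226.4 km
N5–N6: 129.7 km
Smallest added distance is 27.3 km, inserting between N3 and N4.

between N3 and N4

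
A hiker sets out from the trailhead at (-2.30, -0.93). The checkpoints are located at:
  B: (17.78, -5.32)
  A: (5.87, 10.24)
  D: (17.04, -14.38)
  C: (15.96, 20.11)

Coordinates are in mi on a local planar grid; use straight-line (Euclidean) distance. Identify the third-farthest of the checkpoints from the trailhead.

Distance to each, sorted:
C: 27.9 mi
D: 23.6 mi
B: 20.6 mi
A: 13.8 mi
The third-farthest is B at 20.6 mi.

B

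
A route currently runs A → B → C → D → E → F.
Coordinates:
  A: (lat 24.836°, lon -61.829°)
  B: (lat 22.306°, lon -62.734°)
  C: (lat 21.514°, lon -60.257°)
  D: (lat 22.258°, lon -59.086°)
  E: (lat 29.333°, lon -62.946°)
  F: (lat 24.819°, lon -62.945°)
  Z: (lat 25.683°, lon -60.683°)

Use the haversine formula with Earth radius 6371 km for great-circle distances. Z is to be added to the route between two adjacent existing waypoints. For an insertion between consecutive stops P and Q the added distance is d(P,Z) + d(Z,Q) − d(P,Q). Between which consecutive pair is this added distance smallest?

between D and E

Added distance for inserting Z between each consecutive pair:
A–B: 282.2 km
B–C: 624.7 km
C–D: 733.1 km
D–E: 0.8 km
E–F: 208.1 km
Smallest added distance is 0.8 km, inserting between D and E.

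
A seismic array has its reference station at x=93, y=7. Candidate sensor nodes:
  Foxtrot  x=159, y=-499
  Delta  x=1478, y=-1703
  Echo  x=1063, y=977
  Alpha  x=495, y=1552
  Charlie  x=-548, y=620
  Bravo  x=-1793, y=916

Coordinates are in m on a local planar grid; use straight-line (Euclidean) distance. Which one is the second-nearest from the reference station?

Distances from the reference station (x=93, y=7):
Foxtrot: 510.3 m
Charlie: 886.9 m
Echo: 1371.8 m
Alpha: 1596.4 m
Bravo: 2093.6 m
Delta: 2200.5 m
The second-nearest is Charlie at 886.9 m.

Charlie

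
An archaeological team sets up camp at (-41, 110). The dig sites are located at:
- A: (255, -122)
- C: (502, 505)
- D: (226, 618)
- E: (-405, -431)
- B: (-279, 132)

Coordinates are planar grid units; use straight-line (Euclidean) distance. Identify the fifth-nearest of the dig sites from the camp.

C

Distances from the camp ((-41, 110)):
B: 239.0
A: 376.1
D: 573.9
E: 652.1
C: 671.5
The fifth-nearest is C at 671.5.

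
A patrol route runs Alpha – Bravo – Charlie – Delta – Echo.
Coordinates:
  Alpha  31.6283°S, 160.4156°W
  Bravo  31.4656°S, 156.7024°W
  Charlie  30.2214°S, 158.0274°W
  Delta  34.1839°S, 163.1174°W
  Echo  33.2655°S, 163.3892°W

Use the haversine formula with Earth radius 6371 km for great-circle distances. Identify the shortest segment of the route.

Leg distances:
Alpha→Bravo: 352.3 km
Bravo→Charlie: 187.5 km
Charlie→Delta: 650.6 km
Delta→Echo: 105.2 km
The shortest leg is Delta–Echo at 105.2 km.

Delta–Echo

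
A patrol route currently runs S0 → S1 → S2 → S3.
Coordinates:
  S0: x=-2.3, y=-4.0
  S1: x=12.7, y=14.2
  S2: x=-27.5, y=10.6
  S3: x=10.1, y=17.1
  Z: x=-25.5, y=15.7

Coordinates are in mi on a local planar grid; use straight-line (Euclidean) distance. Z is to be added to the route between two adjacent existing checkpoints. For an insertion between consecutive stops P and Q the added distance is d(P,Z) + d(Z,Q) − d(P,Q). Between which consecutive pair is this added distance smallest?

between S2 and S3

Added distance for inserting Z between each consecutive pair:
S0–S1: 45.1 mi
S1–S2: 3.3 mi
S2–S3: 2.9 mi
Smallest added distance is 2.9 mi, inserting between S2 and S3.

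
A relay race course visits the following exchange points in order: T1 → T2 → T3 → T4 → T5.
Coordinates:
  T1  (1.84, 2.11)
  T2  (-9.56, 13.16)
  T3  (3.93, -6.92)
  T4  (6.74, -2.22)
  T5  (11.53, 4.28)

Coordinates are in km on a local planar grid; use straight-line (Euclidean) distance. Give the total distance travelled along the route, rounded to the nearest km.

Leg distances:
T1→T2: 15.9 km  (cumulative 15.9 km)
T2→T3: 24.2 km  (cumulative 40.1 km)
T3→T4: 5.5 km  (cumulative 45.5 km)
T4→T5: 8.1 km  (cumulative 53.6 km)
Total route length ≈ 54 km.

54 km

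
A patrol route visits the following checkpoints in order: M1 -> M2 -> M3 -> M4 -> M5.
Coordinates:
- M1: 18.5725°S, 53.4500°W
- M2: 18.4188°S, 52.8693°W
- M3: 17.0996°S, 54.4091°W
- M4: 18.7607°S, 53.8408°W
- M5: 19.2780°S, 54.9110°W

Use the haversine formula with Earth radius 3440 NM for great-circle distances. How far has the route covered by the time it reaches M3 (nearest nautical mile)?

Leg distances:
M1→M2: 34.3 NM  (cumulative 34.3 NM)
M2→M3: 118.4 NM  (cumulative 152.8 NM)
Cumulative distance at M3 ≈ 153 NM.

153 NM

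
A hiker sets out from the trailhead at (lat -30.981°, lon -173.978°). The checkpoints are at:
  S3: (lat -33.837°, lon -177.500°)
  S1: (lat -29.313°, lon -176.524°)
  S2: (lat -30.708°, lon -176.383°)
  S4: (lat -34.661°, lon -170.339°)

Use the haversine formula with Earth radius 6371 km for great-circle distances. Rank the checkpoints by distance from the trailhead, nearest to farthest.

S2, S1, S3, S4

Distance from the trailhead at (lat -30.981°, lon -173.978°) to each:
S2 (lat -30.708°, lon -176.383°): 231.6 km
S1 (lat -29.313°, lon -176.524°): 307.1 km
S3 (lat -33.837°, lon -177.500°): 458.4 km
S4 (lat -34.661°, lon -170.339°): 532.0 km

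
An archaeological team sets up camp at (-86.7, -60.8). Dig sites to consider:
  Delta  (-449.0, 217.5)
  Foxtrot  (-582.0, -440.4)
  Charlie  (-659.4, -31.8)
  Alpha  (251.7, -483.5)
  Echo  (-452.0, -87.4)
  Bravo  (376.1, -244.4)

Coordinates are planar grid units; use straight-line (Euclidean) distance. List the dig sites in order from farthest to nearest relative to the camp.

Foxtrot, Charlie, Alpha, Bravo, Delta, Echo

Distances from the camp:
Foxtrot (-582.0, -440.4): 624.0
Charlie (-659.4, -31.8): 573.4
Alpha (251.7, -483.5): 541.5
Bravo (376.1, -244.4): 497.9
Delta (-449.0, 217.5): 456.9
Echo (-452.0, -87.4): 366.3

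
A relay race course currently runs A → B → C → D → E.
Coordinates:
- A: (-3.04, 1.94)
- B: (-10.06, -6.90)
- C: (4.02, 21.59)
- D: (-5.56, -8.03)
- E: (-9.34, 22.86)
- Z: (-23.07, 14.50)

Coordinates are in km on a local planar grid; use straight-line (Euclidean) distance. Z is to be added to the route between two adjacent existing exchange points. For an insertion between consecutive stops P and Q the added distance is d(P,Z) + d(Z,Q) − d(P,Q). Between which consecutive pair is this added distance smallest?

Added distance for inserting Z between each consecutive pair:
A–B: 37.4 km
B–C: 21.3 km
C–D: 25.4 km
D–E: 13.5 km
Smallest added distance is 13.5 km, inserting between D and E.

between D and E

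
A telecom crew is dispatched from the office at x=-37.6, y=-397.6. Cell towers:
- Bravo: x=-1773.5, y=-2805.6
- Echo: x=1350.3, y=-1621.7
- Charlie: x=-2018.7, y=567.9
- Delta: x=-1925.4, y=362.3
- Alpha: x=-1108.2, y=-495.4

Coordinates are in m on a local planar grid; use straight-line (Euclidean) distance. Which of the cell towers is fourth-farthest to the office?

Echo

Distance to each, sorted:
Bravo: 2968.5 m
Charlie: 2203.8 m
Delta: 2035.0 m
Echo: 1850.6 m
Alpha: 1075.1 m
The fourth-farthest is Echo at 1850.6 m.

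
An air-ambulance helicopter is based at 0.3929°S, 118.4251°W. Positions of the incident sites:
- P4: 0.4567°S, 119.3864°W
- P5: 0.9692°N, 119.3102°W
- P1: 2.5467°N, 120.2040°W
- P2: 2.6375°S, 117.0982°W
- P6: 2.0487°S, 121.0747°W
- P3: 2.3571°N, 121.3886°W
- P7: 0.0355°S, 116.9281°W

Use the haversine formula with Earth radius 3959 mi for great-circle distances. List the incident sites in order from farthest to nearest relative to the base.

Computing each great-circle distance from 0.3929°S, 118.4251°W:
P3 2.3571°N, 121.3886°W: 279.3 mi
P1 2.5467°N, 120.2040°W: 237.4 mi
P6 2.0487°S, 121.0747°W: 215.8 mi
P2 2.6375°S, 117.0982°W: 180.2 mi
P5 0.9692°N, 119.3102°W: 112.2 mi
P7 0.0355°S, 116.9281°W: 106.3 mi
P4 0.4567°S, 119.3864°W: 66.6 mi

P3, P1, P6, P2, P5, P7, P4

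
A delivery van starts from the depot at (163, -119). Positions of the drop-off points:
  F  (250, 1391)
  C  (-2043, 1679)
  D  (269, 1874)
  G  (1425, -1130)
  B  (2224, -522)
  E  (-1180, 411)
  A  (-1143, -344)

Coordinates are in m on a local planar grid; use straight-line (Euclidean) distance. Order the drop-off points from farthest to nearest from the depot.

Computing each straight-line distance from (163, -119):
C (-2043, 1679): 2845.9 m
B (2224, -522): 2100.0 m
D (269, 1874): 1995.8 m
G (1425, -1130): 1617.0 m
F (250, 1391): 1512.5 m
E (-1180, 411): 1443.8 m
A (-1143, -344): 1325.2 m

C, B, D, G, F, E, A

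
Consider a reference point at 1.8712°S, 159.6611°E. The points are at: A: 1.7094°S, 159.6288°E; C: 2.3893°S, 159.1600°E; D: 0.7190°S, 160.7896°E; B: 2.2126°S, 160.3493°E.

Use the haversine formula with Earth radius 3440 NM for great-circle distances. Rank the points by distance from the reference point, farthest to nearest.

Distances from the reference point:
D 0.7190°S, 160.7896°E: 96.8 NM
B 2.2126°S, 160.3493°E: 46.1 NM
C 2.3893°S, 159.1600°E: 43.3 NM
A 1.7094°S, 159.6288°E: 9.9 NM

D, B, C, A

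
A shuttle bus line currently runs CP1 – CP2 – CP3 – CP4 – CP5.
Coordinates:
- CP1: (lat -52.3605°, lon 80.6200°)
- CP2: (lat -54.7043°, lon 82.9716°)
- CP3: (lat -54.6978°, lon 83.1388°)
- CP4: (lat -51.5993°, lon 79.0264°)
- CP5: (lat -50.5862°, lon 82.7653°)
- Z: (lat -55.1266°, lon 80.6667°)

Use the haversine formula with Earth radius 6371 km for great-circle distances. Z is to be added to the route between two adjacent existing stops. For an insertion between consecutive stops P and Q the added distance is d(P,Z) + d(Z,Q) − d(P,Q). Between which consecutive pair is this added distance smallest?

Added distance for inserting Z between each consecutive pair:
CP1–CP2: 158.8 km
CP2–CP3: 308.9 km
CP3–CP4: 131.8 km
CP4–CP5: 646.8 km
Smallest added distance is 131.8 km, inserting between CP3 and CP4.

between CP3 and CP4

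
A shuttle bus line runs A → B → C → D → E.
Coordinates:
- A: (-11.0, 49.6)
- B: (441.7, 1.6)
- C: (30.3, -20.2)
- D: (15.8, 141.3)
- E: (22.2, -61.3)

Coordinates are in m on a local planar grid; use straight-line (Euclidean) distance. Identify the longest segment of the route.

A–B

Leg distances:
A→B: 455.2 m
B→C: 412.0 m
C→D: 162.1 m
D→E: 202.7 m
The longest leg is A–B at 455.2 m.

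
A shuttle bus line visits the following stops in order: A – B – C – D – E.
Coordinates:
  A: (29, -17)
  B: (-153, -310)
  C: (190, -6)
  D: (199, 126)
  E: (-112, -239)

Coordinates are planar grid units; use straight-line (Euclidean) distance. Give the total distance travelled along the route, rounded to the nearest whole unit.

1415

Leg distances:
A→B: 344.9  (cumulative 344.9)
B→C: 458.3  (cumulative 803.3)
C→D: 132.3  (cumulative 935.6)
D→E: 479.5  (cumulative 1415.1)
Total route length ≈ 1415.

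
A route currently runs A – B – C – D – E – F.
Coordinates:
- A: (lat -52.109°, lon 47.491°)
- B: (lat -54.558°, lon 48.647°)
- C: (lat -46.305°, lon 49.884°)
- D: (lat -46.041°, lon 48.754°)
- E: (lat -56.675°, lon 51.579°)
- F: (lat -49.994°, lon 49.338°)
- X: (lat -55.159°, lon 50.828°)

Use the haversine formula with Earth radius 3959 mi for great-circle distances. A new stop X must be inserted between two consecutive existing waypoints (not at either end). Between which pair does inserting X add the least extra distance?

between E and F

Added distance for inserting X between each consecutive pair:
A–B: 171.5 mi
B–C: 136.5 mi
C–D: 1192.6 mi
D–E: 0.5 mi
E–F: 0.3 mi
Smallest added distance is 0.3 mi, inserting between E and F.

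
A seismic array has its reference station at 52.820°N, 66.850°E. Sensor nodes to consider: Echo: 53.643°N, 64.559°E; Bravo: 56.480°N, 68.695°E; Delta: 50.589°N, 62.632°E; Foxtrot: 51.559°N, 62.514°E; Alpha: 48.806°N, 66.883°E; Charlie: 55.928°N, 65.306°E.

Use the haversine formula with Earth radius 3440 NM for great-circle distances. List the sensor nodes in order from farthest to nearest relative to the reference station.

Alpha, Bravo, Delta, Charlie, Foxtrot, Echo

Computing each great-circle distance from 52.820°N, 66.850°E:
Alpha 48.806°N, 66.883°E: 241.0 NM
Bravo 56.480°N, 68.695°E: 228.9 NM
Delta 50.589°N, 62.632°E: 206.3 NM
Charlie 55.928°N, 65.306°E: 194.2 NM
Foxtrot 51.559°N, 62.514°E: 176.6 NM
Echo 53.643°N, 64.559°E: 96.0 NM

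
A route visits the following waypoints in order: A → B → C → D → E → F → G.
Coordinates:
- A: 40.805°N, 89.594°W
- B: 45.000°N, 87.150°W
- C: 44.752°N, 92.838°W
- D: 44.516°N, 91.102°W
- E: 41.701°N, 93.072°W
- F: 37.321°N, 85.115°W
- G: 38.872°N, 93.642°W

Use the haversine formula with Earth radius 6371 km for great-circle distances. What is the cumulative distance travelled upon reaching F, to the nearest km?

2285 km

Leg distances:
A→B: 507.1 km  (cumulative 507.1 km)
B→C: 449.0 km  (cumulative 956.0 km)
C→D: 139.8 km  (cumulative 1095.9 km)
D→E: 351.5 km  (cumulative 1447.4 km)
E→F: 838.0 km  (cumulative 2285.3 km)
Cumulative distance at F ≈ 2285 km.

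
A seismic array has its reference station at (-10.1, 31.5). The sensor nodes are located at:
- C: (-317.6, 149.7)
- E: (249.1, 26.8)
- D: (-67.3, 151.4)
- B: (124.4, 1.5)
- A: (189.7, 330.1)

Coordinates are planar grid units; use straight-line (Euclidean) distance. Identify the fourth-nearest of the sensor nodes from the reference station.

Distances from the reference station ((-10.1, 31.5)):
D: 132.8
B: 137.8
E: 259.2
C: 329.4
A: 359.3
The fourth-nearest is C at 329.4.

C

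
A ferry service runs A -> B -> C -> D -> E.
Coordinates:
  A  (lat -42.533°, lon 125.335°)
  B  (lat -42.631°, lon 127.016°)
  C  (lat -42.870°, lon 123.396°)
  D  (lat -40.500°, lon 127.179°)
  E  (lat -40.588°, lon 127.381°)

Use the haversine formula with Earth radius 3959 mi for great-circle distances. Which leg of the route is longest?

Leg distances:
A→B: 85.8 mi
B→C: 184.4 mi
C→D: 254.8 mi
D→E: 12.2 mi
The longest leg is C–D at 254.8 mi.

C–D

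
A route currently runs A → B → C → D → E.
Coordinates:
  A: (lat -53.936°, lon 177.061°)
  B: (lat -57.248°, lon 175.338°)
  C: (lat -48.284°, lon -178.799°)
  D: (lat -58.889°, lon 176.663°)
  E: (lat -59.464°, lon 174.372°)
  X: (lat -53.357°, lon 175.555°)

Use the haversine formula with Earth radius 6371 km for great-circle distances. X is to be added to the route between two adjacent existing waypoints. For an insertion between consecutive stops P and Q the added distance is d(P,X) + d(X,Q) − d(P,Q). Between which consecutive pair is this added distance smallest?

Added distance for inserting X between each consecutive pair:
A–B: 167.4 km
B–C: 51.0 km
C–D: 92.1 km
D–E: 1156.5 km
Smallest added distance is 51.0 km, inserting between B and C.

between B and C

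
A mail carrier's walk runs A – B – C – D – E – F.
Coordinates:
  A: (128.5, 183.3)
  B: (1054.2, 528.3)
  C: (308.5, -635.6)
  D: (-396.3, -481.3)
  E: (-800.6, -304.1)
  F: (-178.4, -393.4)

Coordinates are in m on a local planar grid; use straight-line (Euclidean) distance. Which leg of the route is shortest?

Leg distances:
A→B: 987.9 m
B→C: 1382.3 m
C→D: 721.5 m
D→E: 441.4 m
E→F: 628.6 m
The shortest leg is D–E at 441.4 m.

D–E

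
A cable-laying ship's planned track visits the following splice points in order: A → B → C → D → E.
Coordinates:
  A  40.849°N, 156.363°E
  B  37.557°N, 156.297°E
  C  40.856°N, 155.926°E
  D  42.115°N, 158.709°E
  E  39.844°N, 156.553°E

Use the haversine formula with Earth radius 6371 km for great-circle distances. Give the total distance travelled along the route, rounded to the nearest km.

1316 km

Leg distances:
A→B: 366.1 km  (cumulative 366.1 km)
B→C: 368.2 km  (cumulative 734.3 km)
C→D: 270.8 km  (cumulative 1005.1 km)
D→E: 310.7 km  (cumulative 1315.8 km)
Total route length ≈ 1316 km.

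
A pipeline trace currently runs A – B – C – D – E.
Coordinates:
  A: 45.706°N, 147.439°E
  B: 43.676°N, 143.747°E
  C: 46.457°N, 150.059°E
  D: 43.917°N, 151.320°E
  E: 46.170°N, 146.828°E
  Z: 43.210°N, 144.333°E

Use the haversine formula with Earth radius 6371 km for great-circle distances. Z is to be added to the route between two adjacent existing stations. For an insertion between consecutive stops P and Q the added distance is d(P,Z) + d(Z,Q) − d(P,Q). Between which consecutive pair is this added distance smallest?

Added distance for inserting Z between each consecutive pair:
A–B: 72.4 km
B–C: 64.0 km
C–D: 846.9 km
D–E: 519.2 km
Smallest added distance is 64.0 km, inserting between B and C.

between B and C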